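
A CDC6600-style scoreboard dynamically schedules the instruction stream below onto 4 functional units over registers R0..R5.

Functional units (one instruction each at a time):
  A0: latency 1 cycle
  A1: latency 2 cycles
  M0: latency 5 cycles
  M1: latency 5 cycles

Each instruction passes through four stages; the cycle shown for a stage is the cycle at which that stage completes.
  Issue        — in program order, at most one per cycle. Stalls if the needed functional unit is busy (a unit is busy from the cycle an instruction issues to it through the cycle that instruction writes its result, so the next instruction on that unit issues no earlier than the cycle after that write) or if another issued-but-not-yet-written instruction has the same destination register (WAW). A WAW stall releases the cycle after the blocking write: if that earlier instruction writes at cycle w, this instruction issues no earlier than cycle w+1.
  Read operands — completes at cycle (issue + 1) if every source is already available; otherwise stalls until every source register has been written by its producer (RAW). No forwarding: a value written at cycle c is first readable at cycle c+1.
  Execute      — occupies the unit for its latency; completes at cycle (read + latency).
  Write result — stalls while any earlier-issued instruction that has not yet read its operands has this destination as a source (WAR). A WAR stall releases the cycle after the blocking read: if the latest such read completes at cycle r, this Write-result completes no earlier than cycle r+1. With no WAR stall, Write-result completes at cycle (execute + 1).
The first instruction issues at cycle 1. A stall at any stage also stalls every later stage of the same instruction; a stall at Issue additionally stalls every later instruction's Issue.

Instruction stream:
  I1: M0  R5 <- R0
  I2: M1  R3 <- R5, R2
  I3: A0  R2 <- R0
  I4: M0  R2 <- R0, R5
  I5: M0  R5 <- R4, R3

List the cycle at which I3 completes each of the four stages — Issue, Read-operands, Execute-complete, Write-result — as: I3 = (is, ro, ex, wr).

I3 = (3, 4, 5, 10)

1) issue 1, read 2, done 7, write 8
2) issue 2, read 9, done 14, write 15  <RAW R5: wait I1 write@8>
3) issue 3, read 4, done 5, write 10  <WAR R2: wait I2 read@9>
4) issue 11, read 12, done 17, write 18  <WAW R2: wait I3 write@10>
5) issue 19, read 20, done 25, write 26  <struct: M0 busy until I4 writes@18>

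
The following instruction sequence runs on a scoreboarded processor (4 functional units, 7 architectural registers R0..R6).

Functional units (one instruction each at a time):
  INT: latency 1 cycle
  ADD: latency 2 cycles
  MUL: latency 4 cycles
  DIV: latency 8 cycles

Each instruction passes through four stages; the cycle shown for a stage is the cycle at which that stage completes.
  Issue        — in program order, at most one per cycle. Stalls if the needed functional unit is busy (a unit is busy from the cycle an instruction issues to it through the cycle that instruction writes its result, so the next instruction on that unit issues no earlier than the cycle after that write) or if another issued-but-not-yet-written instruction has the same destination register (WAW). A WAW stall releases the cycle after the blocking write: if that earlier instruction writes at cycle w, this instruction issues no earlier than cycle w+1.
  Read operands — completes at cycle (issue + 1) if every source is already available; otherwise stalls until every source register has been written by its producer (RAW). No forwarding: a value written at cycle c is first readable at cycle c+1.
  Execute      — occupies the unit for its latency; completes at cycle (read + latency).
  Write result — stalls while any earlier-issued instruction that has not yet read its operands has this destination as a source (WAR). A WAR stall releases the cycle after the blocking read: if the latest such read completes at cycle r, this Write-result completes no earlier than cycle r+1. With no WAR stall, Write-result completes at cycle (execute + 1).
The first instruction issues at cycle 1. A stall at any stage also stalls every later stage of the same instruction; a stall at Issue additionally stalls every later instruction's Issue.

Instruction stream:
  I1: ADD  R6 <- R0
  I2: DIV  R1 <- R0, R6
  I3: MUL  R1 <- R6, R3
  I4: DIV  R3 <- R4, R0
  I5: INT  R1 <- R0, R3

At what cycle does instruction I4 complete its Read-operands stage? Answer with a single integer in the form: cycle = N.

cycle 1: I1 dispatched to ADD
cycle 2: I1 operands ready | I2 dispatched to DIV
cycle 4: I1 complete
cycle 5: R6←I1
cycle 6: I2 operands ready
cycle 14: I2 complete
cycle 15: R1←I2
cycle 16: I3 dispatched to MUL
cycle 17: I3 operands ready | I4 dispatched to DIV
cycle 18: I4 operands ready
cycle 21: I3 complete
cycle 22: R1←I3
cycle 23: I5 dispatched to INT
cycle 26: I4 complete
cycle 27: R3←I4
cycle 28: I5 operands ready
cycle 29: I5 complete
cycle 30: R1←I5

cycle = 18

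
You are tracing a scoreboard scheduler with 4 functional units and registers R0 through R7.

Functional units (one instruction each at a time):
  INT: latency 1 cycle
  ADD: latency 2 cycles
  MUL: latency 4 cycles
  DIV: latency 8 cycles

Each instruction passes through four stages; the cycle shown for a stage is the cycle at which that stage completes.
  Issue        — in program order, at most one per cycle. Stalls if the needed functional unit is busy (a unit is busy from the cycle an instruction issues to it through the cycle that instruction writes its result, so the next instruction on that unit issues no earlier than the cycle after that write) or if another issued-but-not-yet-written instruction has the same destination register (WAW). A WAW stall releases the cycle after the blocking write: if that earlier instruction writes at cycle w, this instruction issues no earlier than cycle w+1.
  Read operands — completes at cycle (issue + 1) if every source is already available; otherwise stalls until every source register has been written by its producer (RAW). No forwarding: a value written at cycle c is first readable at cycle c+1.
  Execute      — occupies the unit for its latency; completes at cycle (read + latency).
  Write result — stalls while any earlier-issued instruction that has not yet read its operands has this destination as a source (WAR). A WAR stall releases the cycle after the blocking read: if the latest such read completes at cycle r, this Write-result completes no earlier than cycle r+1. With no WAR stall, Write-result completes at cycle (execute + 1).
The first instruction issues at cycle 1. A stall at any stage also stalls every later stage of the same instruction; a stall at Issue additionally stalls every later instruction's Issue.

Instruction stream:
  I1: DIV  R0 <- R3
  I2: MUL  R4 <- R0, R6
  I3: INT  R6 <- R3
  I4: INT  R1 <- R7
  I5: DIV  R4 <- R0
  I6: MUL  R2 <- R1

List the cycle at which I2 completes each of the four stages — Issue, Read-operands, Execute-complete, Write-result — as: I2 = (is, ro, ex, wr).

cycle 1: I1→DIV
cycle 2: I1 RO · I2→MUL
cycle 3: I3→INT
cycle 4: I3 RO
cycle 5: I3 EX
cycle 10: I1 EX
cycle 11: I1 WR R0
cycle 12: I2 RO
cycle 13: I3 WR R6
cycle 14: I4→INT
cycle 15: I4 RO
cycle 16: I2 EX · I4 EX
cycle 17: I2 WR R4 · I4 WR R1
cycle 18: I5→DIV
cycle 19: I5 RO · I6→MUL
cycle 20: I6 RO
cycle 24: I6 EX
cycle 25: I6 WR R2
cycle 27: I5 EX
cycle 28: I5 WR R4

I2 = (2, 12, 16, 17)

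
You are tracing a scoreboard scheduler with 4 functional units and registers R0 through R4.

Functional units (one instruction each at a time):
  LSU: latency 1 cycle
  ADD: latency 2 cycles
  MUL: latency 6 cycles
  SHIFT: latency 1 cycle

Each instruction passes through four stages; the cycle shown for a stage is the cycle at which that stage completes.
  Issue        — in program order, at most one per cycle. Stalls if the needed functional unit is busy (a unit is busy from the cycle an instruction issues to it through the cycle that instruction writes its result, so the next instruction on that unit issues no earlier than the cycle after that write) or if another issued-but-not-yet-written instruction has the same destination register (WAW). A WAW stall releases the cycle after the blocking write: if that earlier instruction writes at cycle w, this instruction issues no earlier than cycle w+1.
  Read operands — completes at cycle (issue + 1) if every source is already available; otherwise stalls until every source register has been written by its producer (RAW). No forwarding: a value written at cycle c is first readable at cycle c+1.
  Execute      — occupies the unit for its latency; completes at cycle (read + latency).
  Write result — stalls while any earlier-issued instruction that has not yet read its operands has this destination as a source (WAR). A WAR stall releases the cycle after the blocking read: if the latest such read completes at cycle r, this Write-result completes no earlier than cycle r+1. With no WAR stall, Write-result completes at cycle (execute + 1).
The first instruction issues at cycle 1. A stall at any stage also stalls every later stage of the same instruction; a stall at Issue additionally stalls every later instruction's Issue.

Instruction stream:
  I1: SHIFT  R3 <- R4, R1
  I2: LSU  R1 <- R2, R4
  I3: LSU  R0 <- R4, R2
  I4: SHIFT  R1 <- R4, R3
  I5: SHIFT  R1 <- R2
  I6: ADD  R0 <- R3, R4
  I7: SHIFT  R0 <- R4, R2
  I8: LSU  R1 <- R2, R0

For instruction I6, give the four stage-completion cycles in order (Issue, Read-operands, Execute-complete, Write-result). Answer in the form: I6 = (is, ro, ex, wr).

I6 = (12, 13, 15, 16)

cycle 1: I1→SHIFT
cycle 2: I1 RO, I2→LSU
cycle 3: I1 EX, I2 RO
cycle 4: I1 WR R3, I2 EX
cycle 5: I2 WR R1
cycle 6: I3→LSU
cycle 7: I3 RO, I4→SHIFT
cycle 8: I3 EX, I4 RO
cycle 9: I3 WR R0, I4 EX
cycle 10: I4 WR R1
cycle 11: I5→SHIFT
cycle 12: I5 RO, I6→ADD
cycle 13: I5 EX, I6 RO
cycle 14: I5 WR R1
cycle 15: I6 EX
cycle 16: I6 WR R0
cycle 17: I7→SHIFT
cycle 18: I7 RO, I8→LSU
cycle 19: I7 EX
cycle 20: I7 WR R0
cycle 21: I8 RO
cycle 22: I8 EX
cycle 23: I8 WR R1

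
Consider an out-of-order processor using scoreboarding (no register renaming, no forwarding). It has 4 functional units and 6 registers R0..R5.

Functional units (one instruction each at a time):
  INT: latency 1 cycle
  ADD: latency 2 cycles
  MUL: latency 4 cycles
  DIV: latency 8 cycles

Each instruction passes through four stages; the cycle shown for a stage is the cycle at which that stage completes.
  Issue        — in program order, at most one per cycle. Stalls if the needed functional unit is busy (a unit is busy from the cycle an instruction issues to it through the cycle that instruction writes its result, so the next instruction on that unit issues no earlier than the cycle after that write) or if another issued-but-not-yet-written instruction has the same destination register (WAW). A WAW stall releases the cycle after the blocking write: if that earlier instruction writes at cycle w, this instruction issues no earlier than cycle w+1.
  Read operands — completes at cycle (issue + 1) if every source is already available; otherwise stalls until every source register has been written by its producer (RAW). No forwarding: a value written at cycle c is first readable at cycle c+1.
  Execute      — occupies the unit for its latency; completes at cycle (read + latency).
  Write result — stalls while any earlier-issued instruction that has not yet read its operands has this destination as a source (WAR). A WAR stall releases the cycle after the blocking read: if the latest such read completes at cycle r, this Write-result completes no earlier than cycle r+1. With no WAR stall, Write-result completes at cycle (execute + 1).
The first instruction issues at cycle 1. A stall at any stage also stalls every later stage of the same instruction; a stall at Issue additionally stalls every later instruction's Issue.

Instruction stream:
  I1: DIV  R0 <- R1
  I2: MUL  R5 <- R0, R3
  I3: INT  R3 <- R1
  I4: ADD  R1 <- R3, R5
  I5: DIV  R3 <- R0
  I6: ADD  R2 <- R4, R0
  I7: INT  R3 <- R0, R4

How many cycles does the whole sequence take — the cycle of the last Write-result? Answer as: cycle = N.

  I1 | 1 | 2 | 10 | 11
  I2 | 2 | 12 | 16 | 17   RAW R0: wait I1 write@11
  I3 | 3 | 4 | 5 | 13   WAR R3: wait I2 read@12
  I4 | 4 | 18 | 20 | 21   RAW R5: wait I2 write@17
  I5 | 14 | 15 | 23 | 24   WAW R3: wait I3 write@13
  I6 | 22 | 23 | 25 | 26   struct: ADD busy until I4 writes@21
  I7 | 25 | 26 | 27 | 28   WAW R3: wait I5 write@24

cycle = 28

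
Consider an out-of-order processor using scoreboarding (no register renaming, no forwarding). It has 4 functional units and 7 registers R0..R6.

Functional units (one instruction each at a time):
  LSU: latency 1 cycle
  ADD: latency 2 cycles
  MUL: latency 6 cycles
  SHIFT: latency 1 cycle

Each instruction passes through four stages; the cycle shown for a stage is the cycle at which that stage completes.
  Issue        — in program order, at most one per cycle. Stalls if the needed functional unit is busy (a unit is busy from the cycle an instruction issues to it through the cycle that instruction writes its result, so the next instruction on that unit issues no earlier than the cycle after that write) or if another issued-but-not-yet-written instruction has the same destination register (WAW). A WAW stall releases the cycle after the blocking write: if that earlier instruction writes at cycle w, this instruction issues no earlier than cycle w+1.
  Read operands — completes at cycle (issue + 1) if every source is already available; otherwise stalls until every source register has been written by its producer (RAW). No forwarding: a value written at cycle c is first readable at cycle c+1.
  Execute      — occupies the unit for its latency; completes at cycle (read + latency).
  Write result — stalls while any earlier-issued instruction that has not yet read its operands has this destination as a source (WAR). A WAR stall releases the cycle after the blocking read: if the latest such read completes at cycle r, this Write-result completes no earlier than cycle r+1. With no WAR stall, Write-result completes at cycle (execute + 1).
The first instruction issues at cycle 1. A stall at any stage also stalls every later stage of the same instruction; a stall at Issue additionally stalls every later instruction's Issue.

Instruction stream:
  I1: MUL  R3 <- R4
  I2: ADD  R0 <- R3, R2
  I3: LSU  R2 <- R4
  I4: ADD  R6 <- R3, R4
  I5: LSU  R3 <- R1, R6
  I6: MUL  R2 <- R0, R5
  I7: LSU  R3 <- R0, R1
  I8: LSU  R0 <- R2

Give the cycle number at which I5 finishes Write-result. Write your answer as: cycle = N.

cycle = 21

[I1] 1/2/8/9
[I2] 2/10/12/13  (RAW R3: wait I1 write@9)
[I3] 3/4/5/11  (WAR R2: wait I2 read@10)
[I4] 14/15/17/18  (struct: ADD busy until I2 writes@13)
[I5] 15/19/20/21  (RAW R6: wait I4 write@18)
[I6] 16/17/23/24
[I7] 22/23/24/25  (struct: LSU busy until I5 writes@21)
[I8] 26/27/28/29  (struct: LSU busy until I7 writes@25)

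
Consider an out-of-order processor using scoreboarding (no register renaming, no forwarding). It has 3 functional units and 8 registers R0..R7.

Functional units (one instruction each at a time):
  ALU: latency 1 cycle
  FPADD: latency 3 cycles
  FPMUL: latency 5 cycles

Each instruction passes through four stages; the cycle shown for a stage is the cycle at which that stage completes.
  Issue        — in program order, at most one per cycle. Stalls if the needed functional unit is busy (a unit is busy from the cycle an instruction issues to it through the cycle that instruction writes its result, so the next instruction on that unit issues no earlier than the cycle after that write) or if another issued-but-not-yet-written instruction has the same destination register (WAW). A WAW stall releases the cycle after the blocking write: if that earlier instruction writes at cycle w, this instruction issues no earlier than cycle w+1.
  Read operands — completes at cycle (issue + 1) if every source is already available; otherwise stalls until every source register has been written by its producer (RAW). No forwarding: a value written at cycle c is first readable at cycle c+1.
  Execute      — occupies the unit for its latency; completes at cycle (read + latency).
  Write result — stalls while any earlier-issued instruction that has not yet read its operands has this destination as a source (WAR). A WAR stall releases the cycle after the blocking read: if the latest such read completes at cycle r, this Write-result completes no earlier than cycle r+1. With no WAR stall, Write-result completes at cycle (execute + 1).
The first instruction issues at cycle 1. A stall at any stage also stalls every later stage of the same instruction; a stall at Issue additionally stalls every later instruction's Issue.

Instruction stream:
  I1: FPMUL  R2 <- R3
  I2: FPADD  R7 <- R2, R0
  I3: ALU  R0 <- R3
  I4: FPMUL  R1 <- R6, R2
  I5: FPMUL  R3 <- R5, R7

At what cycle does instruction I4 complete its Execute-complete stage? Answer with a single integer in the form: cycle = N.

I1: IS=1 RO=2 EX=7 WR=8
I2: IS=2 RO=9 EX=12 WR=13  [RAW R2: wait I1 write@8]
I3: IS=3 RO=4 EX=5 WR=10  [WAR R0: wait I2 read@9]
I4: IS=9 RO=10 EX=15 WR=16  [struct: FPMUL busy until I1 writes@8]
I5: IS=17 RO=18 EX=23 WR=24  [struct: FPMUL busy until I4 writes@16]

cycle = 15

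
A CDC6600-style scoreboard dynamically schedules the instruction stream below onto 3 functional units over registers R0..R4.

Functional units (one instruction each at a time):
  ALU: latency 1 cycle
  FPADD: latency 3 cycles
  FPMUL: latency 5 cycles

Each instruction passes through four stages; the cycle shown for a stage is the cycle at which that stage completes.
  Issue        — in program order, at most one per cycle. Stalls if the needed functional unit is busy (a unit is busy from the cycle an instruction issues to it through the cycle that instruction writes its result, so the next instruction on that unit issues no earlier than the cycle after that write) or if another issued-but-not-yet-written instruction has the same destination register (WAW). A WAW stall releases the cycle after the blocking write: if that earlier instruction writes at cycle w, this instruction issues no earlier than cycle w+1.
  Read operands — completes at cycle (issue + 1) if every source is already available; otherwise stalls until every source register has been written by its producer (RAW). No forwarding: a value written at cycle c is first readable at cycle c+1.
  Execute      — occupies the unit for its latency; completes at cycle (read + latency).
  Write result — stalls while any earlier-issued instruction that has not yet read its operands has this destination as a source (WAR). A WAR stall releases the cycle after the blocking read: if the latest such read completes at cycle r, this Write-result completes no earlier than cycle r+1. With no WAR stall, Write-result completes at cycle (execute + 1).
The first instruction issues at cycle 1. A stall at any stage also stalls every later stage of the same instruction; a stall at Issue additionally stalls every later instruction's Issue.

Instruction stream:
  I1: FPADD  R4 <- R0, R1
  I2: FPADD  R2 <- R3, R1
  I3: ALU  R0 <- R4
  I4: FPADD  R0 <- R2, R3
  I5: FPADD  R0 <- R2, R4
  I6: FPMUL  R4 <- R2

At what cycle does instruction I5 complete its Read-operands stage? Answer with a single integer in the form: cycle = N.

cycle = 20

1) issue 1, read 2, done 5, write 6
2) issue 7, read 8, done 11, write 12  <struct: FPADD busy until I1 writes@6>
3) issue 8, read 9, done 10, write 11
4) issue 13, read 14, done 17, write 18  <struct: FPADD busy until I2 writes@12>
5) issue 19, read 20, done 23, write 24  <struct: FPADD busy until I4 writes@18>
6) issue 20, read 21, done 26, write 27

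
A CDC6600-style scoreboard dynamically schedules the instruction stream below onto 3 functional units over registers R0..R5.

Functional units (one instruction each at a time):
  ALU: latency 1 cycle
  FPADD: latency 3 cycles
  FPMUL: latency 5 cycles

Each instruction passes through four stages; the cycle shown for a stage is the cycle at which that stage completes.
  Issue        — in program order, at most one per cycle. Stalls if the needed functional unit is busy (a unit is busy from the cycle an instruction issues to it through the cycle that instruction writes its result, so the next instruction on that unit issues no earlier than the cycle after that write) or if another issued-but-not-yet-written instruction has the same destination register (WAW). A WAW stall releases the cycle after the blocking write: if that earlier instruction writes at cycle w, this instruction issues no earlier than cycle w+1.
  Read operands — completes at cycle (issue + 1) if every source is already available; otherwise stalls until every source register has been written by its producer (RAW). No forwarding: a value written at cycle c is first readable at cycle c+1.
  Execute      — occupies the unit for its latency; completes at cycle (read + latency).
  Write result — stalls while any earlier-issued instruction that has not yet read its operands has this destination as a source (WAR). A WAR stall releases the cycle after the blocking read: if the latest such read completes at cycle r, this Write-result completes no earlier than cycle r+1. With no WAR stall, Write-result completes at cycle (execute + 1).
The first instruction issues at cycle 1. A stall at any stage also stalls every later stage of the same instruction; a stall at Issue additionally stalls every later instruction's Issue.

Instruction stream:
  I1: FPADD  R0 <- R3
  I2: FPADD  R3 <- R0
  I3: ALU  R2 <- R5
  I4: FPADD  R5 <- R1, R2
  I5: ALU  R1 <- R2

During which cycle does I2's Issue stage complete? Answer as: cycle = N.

1) issue 1, read 2, done 5, write 6
2) issue 7, read 8, done 11, write 12  <struct: FPADD busy until I1 writes@6>
3) issue 8, read 9, done 10, write 11
4) issue 13, read 14, done 17, write 18  <struct: FPADD busy until I2 writes@12>
5) issue 14, read 15, done 16, write 17

cycle = 7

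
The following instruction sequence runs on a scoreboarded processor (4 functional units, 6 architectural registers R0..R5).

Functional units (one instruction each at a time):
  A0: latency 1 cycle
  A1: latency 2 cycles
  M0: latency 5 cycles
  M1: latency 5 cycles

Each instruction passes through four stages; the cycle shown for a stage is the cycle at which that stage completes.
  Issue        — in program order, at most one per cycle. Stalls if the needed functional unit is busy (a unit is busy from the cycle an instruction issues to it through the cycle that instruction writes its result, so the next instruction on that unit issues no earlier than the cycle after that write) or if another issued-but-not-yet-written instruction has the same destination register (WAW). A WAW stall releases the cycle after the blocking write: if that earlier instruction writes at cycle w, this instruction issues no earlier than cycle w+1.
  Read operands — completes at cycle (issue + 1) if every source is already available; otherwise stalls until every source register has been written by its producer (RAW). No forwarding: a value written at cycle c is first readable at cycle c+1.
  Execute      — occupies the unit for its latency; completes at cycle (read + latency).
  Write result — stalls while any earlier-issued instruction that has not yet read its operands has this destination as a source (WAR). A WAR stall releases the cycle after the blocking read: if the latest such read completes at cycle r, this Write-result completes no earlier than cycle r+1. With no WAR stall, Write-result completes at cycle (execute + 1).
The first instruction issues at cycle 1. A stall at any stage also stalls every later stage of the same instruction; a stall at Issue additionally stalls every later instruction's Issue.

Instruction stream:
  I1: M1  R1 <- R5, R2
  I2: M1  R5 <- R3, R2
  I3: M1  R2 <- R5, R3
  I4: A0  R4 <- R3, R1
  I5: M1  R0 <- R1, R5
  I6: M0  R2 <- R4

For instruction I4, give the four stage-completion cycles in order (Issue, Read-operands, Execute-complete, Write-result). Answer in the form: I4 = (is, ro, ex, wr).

cycle 1: I1 dispatched to M1
cycle 2: I1 operands ready
cycle 7: I1 complete
cycle 8: R1←I1
cycle 9: I2 dispatched to M1
cycle 10: I2 operands ready
cycle 15: I2 complete
cycle 16: R5←I2
cycle 17: I3 dispatched to M1
cycle 18: I3 operands ready, I4 dispatched to A0
cycle 19: I4 operands ready
cycle 20: I4 complete
cycle 21: R4←I4
cycle 23: I3 complete
cycle 24: R2←I3
cycle 25: I5 dispatched to M1
cycle 26: I5 operands ready, I6 dispatched to M0
cycle 27: I6 operands ready
cycle 31: I5 complete
cycle 32: R0←I5, I6 complete
cycle 33: R2←I6

I4 = (18, 19, 20, 21)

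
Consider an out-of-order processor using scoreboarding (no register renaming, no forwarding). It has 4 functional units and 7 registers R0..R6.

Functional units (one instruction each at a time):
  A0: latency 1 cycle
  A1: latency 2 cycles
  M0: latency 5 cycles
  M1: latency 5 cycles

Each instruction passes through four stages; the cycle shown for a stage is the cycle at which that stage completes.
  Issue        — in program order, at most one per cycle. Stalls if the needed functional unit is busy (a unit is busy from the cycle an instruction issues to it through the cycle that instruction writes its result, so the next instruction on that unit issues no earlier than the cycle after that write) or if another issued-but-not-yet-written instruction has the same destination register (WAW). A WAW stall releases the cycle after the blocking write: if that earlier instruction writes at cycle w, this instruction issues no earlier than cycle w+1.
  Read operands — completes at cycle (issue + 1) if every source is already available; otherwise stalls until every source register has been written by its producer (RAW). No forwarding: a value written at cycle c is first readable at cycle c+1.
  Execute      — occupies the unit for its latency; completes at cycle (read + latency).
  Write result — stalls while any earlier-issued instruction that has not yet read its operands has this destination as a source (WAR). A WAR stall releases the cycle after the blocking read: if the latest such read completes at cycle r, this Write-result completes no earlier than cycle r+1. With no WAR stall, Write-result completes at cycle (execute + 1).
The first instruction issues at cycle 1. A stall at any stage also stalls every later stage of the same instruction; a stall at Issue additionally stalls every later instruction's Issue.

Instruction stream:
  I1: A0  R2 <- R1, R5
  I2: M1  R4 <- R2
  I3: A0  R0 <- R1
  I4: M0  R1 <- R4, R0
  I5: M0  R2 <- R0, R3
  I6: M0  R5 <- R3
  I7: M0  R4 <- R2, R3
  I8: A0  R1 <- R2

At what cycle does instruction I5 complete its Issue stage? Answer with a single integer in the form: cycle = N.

c1: I1→A0
c2: I1 RO | I2→M1
c3: I1 EX
c4: I1 WR R2
c5: I2 RO | I3→A0
c6: I3 RO | I4→M0
c7: I3 EX
c8: I3 WR R0
c10: I2 EX
c11: I2 WR R4
c12: I4 RO
c17: I4 EX
c18: I4 WR R1
c19: I5→M0
c20: I5 RO
c25: I5 EX
c26: I5 WR R2
c27: I6→M0
c28: I6 RO
c33: I6 EX
c34: I6 WR R5
c35: I7→M0
c36: I7 RO | I8→A0
c37: I8 RO
c38: I8 EX
c39: I8 WR R1
c41: I7 EX
c42: I7 WR R4

cycle = 19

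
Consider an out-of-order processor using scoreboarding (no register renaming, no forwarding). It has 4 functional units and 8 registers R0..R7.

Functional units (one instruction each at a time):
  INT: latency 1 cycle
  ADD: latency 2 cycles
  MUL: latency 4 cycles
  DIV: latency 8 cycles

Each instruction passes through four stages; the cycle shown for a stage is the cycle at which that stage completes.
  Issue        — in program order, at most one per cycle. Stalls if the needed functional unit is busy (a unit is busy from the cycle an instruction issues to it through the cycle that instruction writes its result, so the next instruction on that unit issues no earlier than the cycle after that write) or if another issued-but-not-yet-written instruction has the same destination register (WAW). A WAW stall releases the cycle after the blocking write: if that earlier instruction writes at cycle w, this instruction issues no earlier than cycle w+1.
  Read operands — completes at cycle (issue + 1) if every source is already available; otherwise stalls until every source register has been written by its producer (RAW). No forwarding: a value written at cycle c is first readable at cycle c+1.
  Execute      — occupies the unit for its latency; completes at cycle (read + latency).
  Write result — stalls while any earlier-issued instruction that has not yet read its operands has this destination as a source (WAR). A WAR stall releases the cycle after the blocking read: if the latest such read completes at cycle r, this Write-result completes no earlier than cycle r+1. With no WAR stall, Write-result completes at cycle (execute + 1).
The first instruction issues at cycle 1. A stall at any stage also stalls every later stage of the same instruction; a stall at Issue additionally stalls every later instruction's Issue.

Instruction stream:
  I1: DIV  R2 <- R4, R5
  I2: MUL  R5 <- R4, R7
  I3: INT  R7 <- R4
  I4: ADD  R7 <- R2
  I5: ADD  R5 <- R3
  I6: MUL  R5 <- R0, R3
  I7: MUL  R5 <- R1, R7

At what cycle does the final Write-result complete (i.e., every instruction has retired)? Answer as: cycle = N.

cycle = 34

t=1  I1→DIV
t=2  I1 RO · I2→MUL
t=3  I2 RO · I3→INT
t=4  I3 RO
t=5  I3 EX
t=6  I3 WR R7
t=7  I2 EX · I4→ADD
t=8  I2 WR R5
t=10  I1 EX
t=11  I1 WR R2
t=12  I4 RO
t=14  I4 EX
t=15  I4 WR R7
t=16  I5→ADD
t=17  I5 RO
t=19  I5 EX
t=20  I5 WR R5
t=21  I6→MUL
t=22  I6 RO
t=26  I6 EX
t=27  I6 WR R5
t=28  I7→MUL
t=29  I7 RO
t=33  I7 EX
t=34  I7 WR R5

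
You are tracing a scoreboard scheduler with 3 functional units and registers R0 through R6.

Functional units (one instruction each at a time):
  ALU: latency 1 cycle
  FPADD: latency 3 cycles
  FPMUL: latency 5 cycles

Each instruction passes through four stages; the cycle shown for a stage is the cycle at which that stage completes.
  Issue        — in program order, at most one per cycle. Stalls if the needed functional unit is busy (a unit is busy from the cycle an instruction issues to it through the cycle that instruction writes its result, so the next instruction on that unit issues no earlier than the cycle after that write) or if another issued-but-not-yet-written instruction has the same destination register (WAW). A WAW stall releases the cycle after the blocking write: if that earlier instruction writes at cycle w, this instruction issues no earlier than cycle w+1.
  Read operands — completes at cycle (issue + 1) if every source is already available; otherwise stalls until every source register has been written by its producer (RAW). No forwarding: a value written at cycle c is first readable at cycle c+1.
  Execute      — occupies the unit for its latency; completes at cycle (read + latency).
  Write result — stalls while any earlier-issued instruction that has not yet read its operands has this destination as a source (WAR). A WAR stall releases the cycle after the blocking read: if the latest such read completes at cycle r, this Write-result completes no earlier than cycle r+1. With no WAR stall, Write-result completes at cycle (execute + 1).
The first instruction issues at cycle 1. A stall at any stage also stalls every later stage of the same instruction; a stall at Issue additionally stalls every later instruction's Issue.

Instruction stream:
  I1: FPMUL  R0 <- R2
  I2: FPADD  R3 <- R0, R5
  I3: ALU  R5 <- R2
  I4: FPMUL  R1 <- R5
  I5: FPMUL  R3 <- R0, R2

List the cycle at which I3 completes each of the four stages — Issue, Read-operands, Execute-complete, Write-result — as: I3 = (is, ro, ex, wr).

I3 = (3, 4, 5, 10)

cycle 1: I1→FPMUL
cycle 2: I1 RO, I2→FPADD
cycle 3: I3→ALU
cycle 4: I3 RO
cycle 5: I3 EX
cycle 7: I1 EX
cycle 8: I1 WR R0
cycle 9: I2 RO, I4→FPMUL
cycle 10: I3 WR R5
cycle 11: I4 RO
cycle 12: I2 EX
cycle 13: I2 WR R3
cycle 16: I4 EX
cycle 17: I4 WR R1
cycle 18: I5→FPMUL
cycle 19: I5 RO
cycle 24: I5 EX
cycle 25: I5 WR R3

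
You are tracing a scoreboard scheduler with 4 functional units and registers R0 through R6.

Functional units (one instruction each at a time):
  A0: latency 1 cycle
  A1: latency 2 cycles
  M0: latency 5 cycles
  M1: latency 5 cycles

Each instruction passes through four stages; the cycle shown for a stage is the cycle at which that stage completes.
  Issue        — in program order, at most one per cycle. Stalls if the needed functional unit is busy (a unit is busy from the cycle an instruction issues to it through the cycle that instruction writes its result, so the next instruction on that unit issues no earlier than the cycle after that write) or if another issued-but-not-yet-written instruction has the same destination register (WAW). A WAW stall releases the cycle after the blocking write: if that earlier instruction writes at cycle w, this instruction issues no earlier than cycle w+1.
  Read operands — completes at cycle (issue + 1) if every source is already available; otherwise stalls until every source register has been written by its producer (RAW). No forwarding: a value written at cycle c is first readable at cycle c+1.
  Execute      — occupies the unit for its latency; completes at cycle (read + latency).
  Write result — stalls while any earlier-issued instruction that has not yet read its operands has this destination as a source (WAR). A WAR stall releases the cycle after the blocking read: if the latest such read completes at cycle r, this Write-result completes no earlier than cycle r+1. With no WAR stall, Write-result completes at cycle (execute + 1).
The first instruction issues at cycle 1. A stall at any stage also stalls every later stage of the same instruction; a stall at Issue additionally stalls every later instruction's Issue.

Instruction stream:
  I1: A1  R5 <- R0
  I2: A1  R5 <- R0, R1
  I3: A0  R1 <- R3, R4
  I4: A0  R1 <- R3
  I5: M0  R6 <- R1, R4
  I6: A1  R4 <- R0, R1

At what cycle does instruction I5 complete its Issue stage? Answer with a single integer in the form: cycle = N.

t=1  I1 dispatched to A1
t=2  I1 operands ready
t=4  I1 complete
t=5  R5←I1
t=6  I2 dispatched to A1
t=7  I2 operands ready · I3 dispatched to A0
t=8  I3 operands ready
t=9  I2 complete · I3 complete
t=10  R5←I2 · R1←I3
t=11  I4 dispatched to A0
t=12  I4 operands ready · I5 dispatched to M0
t=13  I4 complete · I6 dispatched to A1
t=14  R1←I4
t=15  I5 operands ready · I6 operands ready
t=17  I6 complete
t=18  R4←I6
t=20  I5 complete
t=21  R6←I5

cycle = 12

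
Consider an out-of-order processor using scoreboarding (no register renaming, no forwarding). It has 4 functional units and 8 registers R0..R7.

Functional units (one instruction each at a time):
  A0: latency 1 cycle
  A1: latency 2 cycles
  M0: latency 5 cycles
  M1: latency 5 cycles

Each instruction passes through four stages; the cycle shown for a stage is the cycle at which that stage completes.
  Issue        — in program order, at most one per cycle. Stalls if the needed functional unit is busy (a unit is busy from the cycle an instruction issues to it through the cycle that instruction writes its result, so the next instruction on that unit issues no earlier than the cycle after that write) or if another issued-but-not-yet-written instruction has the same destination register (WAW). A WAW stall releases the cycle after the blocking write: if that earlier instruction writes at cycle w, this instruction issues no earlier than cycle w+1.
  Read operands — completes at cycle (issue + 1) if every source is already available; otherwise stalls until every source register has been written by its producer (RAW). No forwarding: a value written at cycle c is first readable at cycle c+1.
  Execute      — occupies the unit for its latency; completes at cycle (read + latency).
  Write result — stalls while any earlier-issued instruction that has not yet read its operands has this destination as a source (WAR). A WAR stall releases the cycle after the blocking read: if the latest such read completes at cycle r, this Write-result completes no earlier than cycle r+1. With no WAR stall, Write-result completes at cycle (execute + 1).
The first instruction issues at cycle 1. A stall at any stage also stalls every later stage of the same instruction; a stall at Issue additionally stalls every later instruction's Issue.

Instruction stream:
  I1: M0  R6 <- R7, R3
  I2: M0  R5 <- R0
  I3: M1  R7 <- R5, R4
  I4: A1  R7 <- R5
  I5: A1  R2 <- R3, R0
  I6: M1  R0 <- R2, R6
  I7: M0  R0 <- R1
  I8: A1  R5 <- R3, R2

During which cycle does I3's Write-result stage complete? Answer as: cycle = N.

cycle = 23

I1  is:1  ro:2  ex:7  wr:8
I2  is:9  ro:10  ex:15  wr:16  — struct: M0 busy until I1 writes@8
I3  is:10  ro:17  ex:22  wr:23  — RAW R5: wait I2 write@16
I4  is:24  ro:25  ex:27  wr:28  — WAW R7: wait I3 write@23
I5  is:29  ro:30  ex:32  wr:33  — struct: A1 busy until I4 writes@28
I6  is:30  ro:34  ex:39  wr:40  — RAW R2: wait I5 write@33
I7  is:41  ro:42  ex:47  wr:48  — WAW R0: wait I6 write@40
I8  is:42  ro:43  ex:45  wr:46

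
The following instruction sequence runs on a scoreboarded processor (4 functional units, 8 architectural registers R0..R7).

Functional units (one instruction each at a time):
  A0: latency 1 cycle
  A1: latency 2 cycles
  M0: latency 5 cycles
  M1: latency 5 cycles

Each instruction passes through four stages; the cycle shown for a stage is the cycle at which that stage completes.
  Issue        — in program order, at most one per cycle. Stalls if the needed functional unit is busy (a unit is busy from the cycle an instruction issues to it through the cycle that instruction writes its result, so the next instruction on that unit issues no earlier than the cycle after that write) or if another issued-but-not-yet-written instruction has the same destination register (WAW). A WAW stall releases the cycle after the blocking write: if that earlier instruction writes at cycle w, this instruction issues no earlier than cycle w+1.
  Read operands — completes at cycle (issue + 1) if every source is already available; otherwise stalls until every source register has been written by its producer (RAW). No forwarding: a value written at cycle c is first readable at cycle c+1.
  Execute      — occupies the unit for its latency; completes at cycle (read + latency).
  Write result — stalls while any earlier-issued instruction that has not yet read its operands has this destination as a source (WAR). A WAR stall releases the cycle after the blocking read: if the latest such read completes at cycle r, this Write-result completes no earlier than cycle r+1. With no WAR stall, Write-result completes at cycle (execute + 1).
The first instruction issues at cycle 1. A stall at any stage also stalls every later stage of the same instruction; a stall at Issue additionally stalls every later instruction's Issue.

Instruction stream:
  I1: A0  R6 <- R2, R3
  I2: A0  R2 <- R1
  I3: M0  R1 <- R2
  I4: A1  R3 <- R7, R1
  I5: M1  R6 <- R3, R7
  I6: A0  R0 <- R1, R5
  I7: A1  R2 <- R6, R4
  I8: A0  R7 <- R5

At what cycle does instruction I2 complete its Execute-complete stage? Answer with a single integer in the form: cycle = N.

cycle = 7

  I1 | 1 | 2 | 3 | 4
  I2 | 5 | 6 | 7 | 8   struct: A0 busy until I1 writes@4
  I3 | 6 | 9 | 14 | 15   RAW R2: wait I2 write@8
  I4 | 7 | 16 | 18 | 19   RAW R1: wait I3 write@15
  I5 | 8 | 20 | 25 | 26   RAW R3: wait I4 write@19
  I6 | 9 | 16 | 17 | 18   RAW R1: wait I3 write@15
  I7 | 20 | 27 | 29 | 30   struct: A1 busy until I4 writes@19 · RAW R6: wait I5 write@26
  I8 | 21 | 22 | 23 | 24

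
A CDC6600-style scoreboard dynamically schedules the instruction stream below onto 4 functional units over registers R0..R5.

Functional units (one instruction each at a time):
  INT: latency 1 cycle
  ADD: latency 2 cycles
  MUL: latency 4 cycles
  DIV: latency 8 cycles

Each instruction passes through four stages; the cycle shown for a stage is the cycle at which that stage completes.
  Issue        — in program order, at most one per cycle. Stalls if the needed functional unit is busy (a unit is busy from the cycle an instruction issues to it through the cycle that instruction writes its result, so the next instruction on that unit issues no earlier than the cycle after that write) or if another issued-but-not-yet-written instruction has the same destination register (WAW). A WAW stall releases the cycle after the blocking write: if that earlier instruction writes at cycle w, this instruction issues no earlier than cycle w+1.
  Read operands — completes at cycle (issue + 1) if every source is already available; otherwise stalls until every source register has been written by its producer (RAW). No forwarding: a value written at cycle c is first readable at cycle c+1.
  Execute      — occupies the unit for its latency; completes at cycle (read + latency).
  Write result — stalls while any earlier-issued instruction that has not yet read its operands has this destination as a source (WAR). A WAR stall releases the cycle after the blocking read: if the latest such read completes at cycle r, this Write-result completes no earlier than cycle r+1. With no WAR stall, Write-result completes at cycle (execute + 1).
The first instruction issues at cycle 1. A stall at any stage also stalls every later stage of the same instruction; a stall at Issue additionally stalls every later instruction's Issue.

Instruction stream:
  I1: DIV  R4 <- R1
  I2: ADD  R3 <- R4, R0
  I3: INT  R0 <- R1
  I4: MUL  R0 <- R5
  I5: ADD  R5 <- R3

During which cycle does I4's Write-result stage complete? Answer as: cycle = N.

  I1 | 1 | 2 | 10 | 11
  I2 | 2 | 12 | 14 | 15   RAW R4: wait I1 write@11
  I3 | 3 | 4 | 5 | 13   WAR R0: wait I2 read@12
  I4 | 14 | 15 | 19 | 20   WAW R0: wait I3 write@13
  I5 | 16 | 17 | 19 | 20   struct: ADD busy until I2 writes@15

cycle = 20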